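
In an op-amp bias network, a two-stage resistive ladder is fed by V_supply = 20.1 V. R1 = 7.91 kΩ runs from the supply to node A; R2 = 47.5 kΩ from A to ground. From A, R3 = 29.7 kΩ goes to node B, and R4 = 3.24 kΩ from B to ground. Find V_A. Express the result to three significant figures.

V_A ≈ 14.3 V

Looking into the second stage from A: R3 + R4 = 32.94 kΩ appears in parallel with R2.
R2 ‖ (R3+R4) = 19.45 kΩ.
First divider: V_A = V_supply · 19.45/(7.91 + 19.45) = 14.29 V.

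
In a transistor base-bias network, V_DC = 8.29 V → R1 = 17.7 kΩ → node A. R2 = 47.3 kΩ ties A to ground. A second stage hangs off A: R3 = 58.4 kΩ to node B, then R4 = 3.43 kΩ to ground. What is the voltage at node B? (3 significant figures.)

V_B ≈ 0.277 V

Looking into the second stage from A: R3 + R4 = 61.83 kΩ appears in parallel with R2.
R2 ‖ (R3+R4) = 26.80 kΩ.
First divider: V_A = V_DC · 26.80/(17.7 + 26.80) = 4.993 V.
Stage 2 is unloaded, so V_B = V_A · R4/(R3+R4) = 4.993 × 3.43/61.83 = 0.2770 V.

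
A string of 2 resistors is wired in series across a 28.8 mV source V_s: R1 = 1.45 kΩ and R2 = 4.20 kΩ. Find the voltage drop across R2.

V ≈ 21.4 mV

Total series resistance ΣR = 1.45 + 4.20 = 5.650 kΩ.
Voltage divider: V = V_s · (4.200 / 5.650) = 28.8 × 0.7434 = 21.41 mV.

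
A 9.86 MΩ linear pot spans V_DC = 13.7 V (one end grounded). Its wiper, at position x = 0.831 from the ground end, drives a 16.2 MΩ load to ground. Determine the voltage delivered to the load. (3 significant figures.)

Lower segment x·R_p = 8.194 MΩ; upper segment (1−x)·R_p = 1.666 MΩ.
R_L loads the lower segment: effective lower R = 5.441 MΩ.
Loaded-divider output: V_out = 13.7 × 0.7656 = 10.49 V.

V_out ≈ 10.5 V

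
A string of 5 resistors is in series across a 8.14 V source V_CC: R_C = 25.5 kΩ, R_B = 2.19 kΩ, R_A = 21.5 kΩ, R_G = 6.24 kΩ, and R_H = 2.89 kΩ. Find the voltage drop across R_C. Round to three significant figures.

V ≈ 3.56 V

ΣR = 25.5 + 2.19 + 21.5 + 6.24 + 2.89 = 58.32 kΩ.
V = V_CC · R/ΣR = 8.14 × 0.4372 = 3.559 V.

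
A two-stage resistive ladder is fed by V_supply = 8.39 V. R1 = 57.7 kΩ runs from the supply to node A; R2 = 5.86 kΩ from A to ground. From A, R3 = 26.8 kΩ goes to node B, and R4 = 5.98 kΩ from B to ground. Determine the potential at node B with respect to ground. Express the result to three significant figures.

Looking into the second stage from A: R3 + R4 = 32.78 kΩ appears in parallel with R2.
Effective lower resistance at A: R2 ‖ 32.78 = 4.971 kΩ.
V_A = 8.39 × 4.971/(57.7 + 4.971) = 0.6655 V.
V_B = V_A × 0.1824 = 0.1214 V.

V_B ≈ 0.121 V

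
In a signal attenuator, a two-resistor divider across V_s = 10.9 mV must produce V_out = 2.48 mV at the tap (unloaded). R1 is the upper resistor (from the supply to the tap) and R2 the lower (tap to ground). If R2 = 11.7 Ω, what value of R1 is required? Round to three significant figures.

R1 ≈ 39.7 Ω

Required fraction k = V_out/V_s = 0.2275.
R1 = R2·(1/k − 1) = 11.7 × 3.395 = 39.72 Ω.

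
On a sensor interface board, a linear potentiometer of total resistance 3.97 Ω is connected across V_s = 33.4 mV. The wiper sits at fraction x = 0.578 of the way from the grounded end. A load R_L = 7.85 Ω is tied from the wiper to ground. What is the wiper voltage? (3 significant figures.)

V_out ≈ 17.2 mV

Lower segment x·R_p = 2.295 Ω; upper segment (1−x)·R_p = 1.675 Ω.
R_L loads the lower segment: effective lower R = 1.776 Ω.
Loaded-divider output: V_out = 33.4 × 0.5145 = 17.19 mV.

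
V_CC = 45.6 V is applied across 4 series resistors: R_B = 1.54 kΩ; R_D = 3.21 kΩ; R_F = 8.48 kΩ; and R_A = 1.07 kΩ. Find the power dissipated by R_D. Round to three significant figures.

Series current I = V_CC/ΣR = 45.6/14.30 = 3.189 mA.
P(R_D) = I²·R_D = (3.189)² × 3.21 = 32.64 mW.

P ≈ 32.6 mW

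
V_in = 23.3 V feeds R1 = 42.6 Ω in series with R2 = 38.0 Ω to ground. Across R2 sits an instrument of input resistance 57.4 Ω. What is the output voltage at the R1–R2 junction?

R2 ‖ R_L = (38.0 × 57.4)/(38.0 + 57.4) = 22.86 Ω.
Voltage divider with the loaded lower leg: V_out = 23.3 × 22.86/(42.6 + 22.86) = 23.3 × 0.3493 = 8.138 V.
(Unloaded it would be 11.0 V; the load pulls it down.)

V_out ≈ 8.14 V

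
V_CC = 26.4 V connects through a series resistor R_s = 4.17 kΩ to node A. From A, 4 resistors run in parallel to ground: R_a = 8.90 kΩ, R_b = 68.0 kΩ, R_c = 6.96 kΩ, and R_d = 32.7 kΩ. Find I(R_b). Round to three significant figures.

I ≈ 0.172 mA

Parallel bank: R_p = 1/(1/8.90 + 1/68.0 + 1/6.96 + 1/32.7) = 3.319 kΩ.
V_A by voltage divider: V_A = 26.4 × 3.319/(4.17 + 3.319) = 11.70 V.
I(R_b) = V_A / R_b = 11.70/68.0 = 0.1721 mA.
(Check via current divider: I_total = 3.525 mA; share G_k/ΣG = 0.04880 → same result.)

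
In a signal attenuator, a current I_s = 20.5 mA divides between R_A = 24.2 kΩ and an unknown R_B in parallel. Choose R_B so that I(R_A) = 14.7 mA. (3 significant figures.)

In a two-way split, I_A/I_s = R_B/(R_A + R_B).
14.7/20.5 = R_B/(R_A + R_B) → R_B = R_A · (0.7171)/(1 − 0.7171) = 24.2 × 2.534 = 61.33 kΩ.

R_B ≈ 61.3 kΩ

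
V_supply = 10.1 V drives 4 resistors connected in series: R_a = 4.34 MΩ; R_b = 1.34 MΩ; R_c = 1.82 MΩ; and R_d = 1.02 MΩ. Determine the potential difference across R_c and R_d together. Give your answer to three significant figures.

V ≈ 3.37 V

Series total: ΣR = 4.34 + 1.34 + 1.82 + 1.02 = 8.520 MΩ.
R_{R_c..R_d} = 1.82 + 1.02 = 2.840 MΩ.
Voltage divider: V = V_supply · (2.840 / 8.520) = 10.1 × 0.3333 = 3.367 V.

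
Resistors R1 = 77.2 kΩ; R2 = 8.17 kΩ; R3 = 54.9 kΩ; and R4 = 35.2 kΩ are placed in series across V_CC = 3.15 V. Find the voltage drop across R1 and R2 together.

V ≈ 1.53 V

Series total: ΣR = 77.2 + 8.17 + 54.9 + 35.2 = 175.5 kΩ.
R_{R1..R2} = 77.2 + 8.17 = 85.37 kΩ.
By the voltage-divider rule, V = 3.15 × 85.37/175.5 = 1.533 V.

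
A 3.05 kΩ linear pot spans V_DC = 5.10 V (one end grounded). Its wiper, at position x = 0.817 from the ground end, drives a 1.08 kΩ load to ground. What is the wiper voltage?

The pot divides into 0.5582 kΩ above the wiper and 2.492 kΩ below.
R_L loads the lower segment: effective lower R = 0.7534 kΩ.
V_out = 5.10 × 0.7534/(0.5582 + 0.7534) = 2.930 V.
(Unloaded: V_out = x·V_DC = 4.17 V.)

V_out ≈ 2.93 V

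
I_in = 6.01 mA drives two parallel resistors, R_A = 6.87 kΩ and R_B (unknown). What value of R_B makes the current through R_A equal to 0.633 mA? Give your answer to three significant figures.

R_B ≈ 0.809 kΩ

The fraction through R_A equals R_B/(R_A+R_B).
0.633/6.01 = R_B/(R_A + R_B) → R_B = R_A · (0.1053)/(1 − 0.1053) = 6.87 × 0.1177 = 0.8088 kΩ.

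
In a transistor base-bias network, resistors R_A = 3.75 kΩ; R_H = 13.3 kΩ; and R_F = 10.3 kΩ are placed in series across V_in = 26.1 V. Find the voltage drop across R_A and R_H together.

V ≈ 16.3 V

Total series resistance ΣR = 3.75 + 13.3 + 10.3 = 27.35 kΩ.
R_{R_A..R_H} = 3.75 + 13.3 = 17.05 kΩ.
V = V_in · R/ΣR = 26.1 × 0.6234 = 16.27 V.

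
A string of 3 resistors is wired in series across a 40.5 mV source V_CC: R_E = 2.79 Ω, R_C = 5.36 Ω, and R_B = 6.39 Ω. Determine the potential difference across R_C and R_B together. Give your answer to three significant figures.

ΣR = 2.79 + 5.36 + 6.39 = 14.54 Ω.
R_{R_C..R_B} = 5.36 + 6.39 = 11.75 Ω.
V = V_CC · R/ΣR = 40.5 × 0.8081 = 32.73 mV.

V ≈ 32.7 mV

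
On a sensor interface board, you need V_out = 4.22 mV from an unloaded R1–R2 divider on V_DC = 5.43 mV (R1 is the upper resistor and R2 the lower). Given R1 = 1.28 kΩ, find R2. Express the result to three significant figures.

V_out/V_DC = R2/(R1+R2) = 0.7772.
R2 = R1 · 0.7772/(1 − 0.7772) = 4.464 kΩ.

R2 ≈ 4.46 kΩ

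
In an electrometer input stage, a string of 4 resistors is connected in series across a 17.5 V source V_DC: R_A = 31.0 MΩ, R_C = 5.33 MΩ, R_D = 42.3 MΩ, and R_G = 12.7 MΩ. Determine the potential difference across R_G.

Total series resistance ΣR = 31.0 + 5.33 + 42.3 + 12.7 = 91.33 MΩ.
V = V_DC · R/ΣR = 17.5 × 0.1391 = 2.433 V.

V ≈ 2.43 V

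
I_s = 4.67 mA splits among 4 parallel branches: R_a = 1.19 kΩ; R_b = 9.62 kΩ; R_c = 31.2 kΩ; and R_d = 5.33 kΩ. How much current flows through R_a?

Conductances: ΣG = 1/1.19 + 1/9.62 + 1/31.2 + 1/5.33 = 1.164 (1/kΩ).
R_a takes the fraction G_k/ΣG = 0.8403/1.164 = 0.7220, so I = 4.67 × 0.7220 = 3.372 mA.

I ≈ 3.37 mA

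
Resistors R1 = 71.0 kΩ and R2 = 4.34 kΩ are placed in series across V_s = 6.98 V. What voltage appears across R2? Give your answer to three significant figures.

V ≈ 0.402 V

Total series resistance ΣR = 71.0 + 4.34 = 75.34 kΩ.
Voltage divider: V = V_s · (4.340 / 75.34) = 6.98 × 0.05761 = 0.4021 V.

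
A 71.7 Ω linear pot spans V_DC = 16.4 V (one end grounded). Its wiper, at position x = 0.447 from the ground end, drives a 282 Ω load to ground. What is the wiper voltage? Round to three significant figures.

V_out ≈ 6.90 V

Lower segment x·R_p = 32.05 Ω; upper segment (1−x)·R_p = 39.65 Ω.
R_L loads the lower segment: effective lower R = 28.78 Ω.
Loaded-divider output: V_out = 16.4 × 0.4206 = 6.897 V.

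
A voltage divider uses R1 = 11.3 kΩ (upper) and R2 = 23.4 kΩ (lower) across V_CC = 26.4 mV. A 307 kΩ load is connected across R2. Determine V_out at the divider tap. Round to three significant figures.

V_out ≈ 17.4 mV

The load sits in parallel with R2, giving an effective lower resistance R2' = R2·R_L/(R2+R_L) = 21.74 kΩ.
Now apply the divider: V_out = 26.4 × 0.6580 = 17.37 mV.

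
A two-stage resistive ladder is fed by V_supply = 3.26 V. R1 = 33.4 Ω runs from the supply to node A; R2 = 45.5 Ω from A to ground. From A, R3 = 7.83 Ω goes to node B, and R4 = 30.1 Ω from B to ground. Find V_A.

V_A ≈ 1.25 V

The second stage (R3 + R4 = 37.93 Ω) loads node A in parallel with R2.
R2 ‖ (R3+R4) = 20.69 Ω.
First divider: V_A = V_supply · 20.69/(33.4 + 20.69) = 1.247 V.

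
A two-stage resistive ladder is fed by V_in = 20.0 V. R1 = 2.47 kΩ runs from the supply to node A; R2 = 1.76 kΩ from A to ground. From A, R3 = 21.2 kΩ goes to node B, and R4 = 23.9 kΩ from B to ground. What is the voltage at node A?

Node A sees R2 in parallel with the series input of stage 2, R3 + R4 = 45.10 kΩ.
R2 ‖ (R3+R4) = 1.694 kΩ.
So V_A = 20.0 × 0.4068 = 8.136 V.

V_A ≈ 8.14 V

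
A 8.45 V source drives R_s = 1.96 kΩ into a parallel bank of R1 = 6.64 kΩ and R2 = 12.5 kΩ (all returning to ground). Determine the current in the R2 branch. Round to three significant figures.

I ≈ 0.466 mA

Combine the parallel branches: R_p = (1/6.64 + 1/12.5)⁻¹ = 4.336 kΩ.
V_A = 8.45 × 4.336/6.296 = 5.820 V.
I(R2) = V_A / R2 = 5.820/12.5 = 0.4656 mA.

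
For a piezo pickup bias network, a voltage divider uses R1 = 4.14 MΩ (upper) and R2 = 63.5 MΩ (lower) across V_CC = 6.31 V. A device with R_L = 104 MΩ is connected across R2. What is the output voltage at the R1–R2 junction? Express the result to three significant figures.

First combine the lower leg with the load: R2 ‖ R_L = 39.43 MΩ.
Voltage divider with the loaded lower leg: V_out = 6.31 × 39.43/(4.14 + 39.43) = 6.31 × 0.9050 = 5.710 V.
(Unloaded it would be 5.92 V; the load pulls it down.)

V_out ≈ 5.71 V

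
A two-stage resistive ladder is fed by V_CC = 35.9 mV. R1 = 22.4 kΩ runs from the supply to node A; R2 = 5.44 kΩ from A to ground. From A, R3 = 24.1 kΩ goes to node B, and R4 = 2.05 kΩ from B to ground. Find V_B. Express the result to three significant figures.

The second stage (R3 + R4 = 26.15 kΩ) loads node A in parallel with R2.
Effective lower resistance at A: R2 ‖ 26.15 = 4.503 kΩ.
So V_A = 35.9 × 0.1674 = 6.009 mV.
Stage 2 is unloaded, so V_B = V_A · R4/(R3+R4) = 6.009 × 2.05/26.15 = 0.4711 mV.

V_B ≈ 0.471 mV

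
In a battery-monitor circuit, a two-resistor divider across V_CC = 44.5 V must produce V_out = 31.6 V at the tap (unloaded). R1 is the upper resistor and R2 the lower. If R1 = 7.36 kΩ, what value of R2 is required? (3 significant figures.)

The divider ratio is R2/(R1+R2) = 31.6/44.5 = 0.7101.
R2 = R1 · 0.7101/(1 − 0.7101) = 18.03 kΩ.

R2 ≈ 18.0 kΩ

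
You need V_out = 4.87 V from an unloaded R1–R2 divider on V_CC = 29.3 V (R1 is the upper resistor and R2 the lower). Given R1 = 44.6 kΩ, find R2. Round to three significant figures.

Required fraction k = V_out/V_CC = 0.1662.
Rearranging, R2 = R1·k/(1−k) = 44.6 × 0.1993 = 8.891 kΩ.

R2 ≈ 8.89 kΩ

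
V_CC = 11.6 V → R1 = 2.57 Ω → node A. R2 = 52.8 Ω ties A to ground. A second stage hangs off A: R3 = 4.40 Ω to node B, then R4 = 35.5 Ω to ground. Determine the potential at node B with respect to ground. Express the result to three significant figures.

V_B ≈ 9.27 V

Looking into the second stage from A: R3 + R4 = 39.90 Ω appears in parallel with R2.
Effective lower resistance at A: R2 ‖ 39.90 = 22.73 Ω.
First divider: V_A = V_CC · 22.73/(2.57 + 22.73) = 10.42 V.
Then the unloaded second divider: V_B = V_A × R4/(R3+R4) = 10.42 × 0.8897 = 9.272 V.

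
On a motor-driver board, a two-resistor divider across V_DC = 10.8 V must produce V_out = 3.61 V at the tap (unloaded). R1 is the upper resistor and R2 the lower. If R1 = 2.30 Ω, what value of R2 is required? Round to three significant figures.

R2 ≈ 1.15 Ω

The divider ratio is R2/(R1+R2) = 3.61/10.8 = 0.3343.
R2 = R1 · 0.3343/(1 − 0.3343) = 1.155 Ω.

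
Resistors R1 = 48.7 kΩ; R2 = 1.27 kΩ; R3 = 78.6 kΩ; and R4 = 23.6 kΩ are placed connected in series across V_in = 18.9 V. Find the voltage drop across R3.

ΣR = 48.7 + 1.27 + 78.6 + 23.6 = 152.2 kΩ.
V = V_in · R/ΣR = 18.9 × 0.5165 = 9.762 V.

V ≈ 9.76 V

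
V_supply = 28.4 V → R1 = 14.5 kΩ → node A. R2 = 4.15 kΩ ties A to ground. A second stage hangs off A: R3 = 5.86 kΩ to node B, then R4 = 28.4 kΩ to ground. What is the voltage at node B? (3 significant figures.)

The second stage (R3 + R4 = 34.26 kΩ) loads node A in parallel with R2.
R2 ‖ (R3+R4) = 3.702 kΩ.
V_A = 28.4 × 3.702/(14.5 + 3.702) = 5.776 V.
Then the unloaded second divider: V_B = V_A × R4/(R3+R4) = 5.776 × 0.8290 = 4.788 V.

V_B ≈ 4.79 V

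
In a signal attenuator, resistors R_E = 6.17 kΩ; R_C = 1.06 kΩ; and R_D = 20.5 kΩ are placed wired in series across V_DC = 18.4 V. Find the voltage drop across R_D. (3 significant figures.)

Total series resistance ΣR = 6.17 + 1.06 + 20.5 = 27.73 kΩ.
Voltage divider: V = V_DC · (20.50 / 27.73) = 18.4 × 0.7393 = 13.60 V.

V ≈ 13.6 V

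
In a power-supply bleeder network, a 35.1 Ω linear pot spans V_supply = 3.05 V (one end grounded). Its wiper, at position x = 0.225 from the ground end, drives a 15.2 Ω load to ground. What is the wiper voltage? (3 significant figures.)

Split the track: R_lower = x·R_p = 7.898 Ω, R_upper = (1−x)·R_p = 27.20 Ω.
R_L loads the lower segment: effective lower R = 5.197 Ω.
V_out = 3.05 × 5.197/(27.20 + 5.197) = 0.4892 V.

V_out ≈ 0.489 V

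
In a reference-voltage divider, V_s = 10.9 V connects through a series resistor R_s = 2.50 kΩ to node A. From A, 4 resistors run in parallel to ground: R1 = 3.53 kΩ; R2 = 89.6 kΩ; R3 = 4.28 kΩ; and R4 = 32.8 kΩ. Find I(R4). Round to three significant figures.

I ≈ 0.139 mA

Combine the parallel branches: R_p = (1/3.53 + 1/89.6 + 1/4.28 + 1/32.8)⁻¹ = 1.790 kΩ.
Node voltage V_A = V_s · R_p/(R_s + R_p) = 10.9 × 0.4173 = 4.548 V.
Branch current I = V_A/R4 = 4.548/32.8 = 0.1387 mA.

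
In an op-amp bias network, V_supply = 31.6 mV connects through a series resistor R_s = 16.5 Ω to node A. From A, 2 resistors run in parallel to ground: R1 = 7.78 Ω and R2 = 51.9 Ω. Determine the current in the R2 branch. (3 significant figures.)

Equivalent of the parallel group: R_p = 6.766 Ω.
V_A by voltage divider: V_A = 31.6 × 6.766/(16.5 + 6.766) = 9.189 mV.
I(R2) = V_A / R2 = 9.189/51.9 = 0.1771 mA.

I ≈ 0.177 mA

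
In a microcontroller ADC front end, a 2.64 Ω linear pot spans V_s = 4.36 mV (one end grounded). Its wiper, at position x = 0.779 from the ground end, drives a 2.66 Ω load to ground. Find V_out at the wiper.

Lower segment x·R_p = 2.057 Ω; upper segment (1−x)·R_p = 0.5834 Ω.
(x·R_p) ‖ R_L = 1.160 Ω.
V_out = 4.36 × 1.160/(0.5834 + 1.160) = 2.901 mV.
(Unloaded: V_out = x·V_s = 3.40 mV.)

V_out ≈ 2.90 mV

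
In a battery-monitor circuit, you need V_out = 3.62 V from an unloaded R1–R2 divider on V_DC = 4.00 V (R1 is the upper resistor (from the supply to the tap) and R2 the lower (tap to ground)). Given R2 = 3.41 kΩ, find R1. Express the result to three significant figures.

Required fraction k = V_out/V_DC = 0.9050.
Rearranging, R1 = R2·(1−k)/k = 3.41 × 0.1050 = 0.3580 kΩ.

R1 ≈ 0.358 kΩ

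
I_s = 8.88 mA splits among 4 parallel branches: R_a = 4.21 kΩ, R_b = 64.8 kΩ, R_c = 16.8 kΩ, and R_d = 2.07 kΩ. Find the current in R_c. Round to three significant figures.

ΣG = 1/4.21 + 1/64.8 + 1/16.8 + 1/2.07 = 0.7956.
Current divider: I(R_c) = I_s · G_k/ΣG = 8.88 × (0.05952/0.7956) = 8.88 × 0.07482 = 0.6644 mA.

I ≈ 0.664 mA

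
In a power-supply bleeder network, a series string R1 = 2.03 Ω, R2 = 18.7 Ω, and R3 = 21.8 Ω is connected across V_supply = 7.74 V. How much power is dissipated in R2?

P ≈ 0.619 W

ΣR = 42.53 Ω → I = 7.74/42.53 = 0.1820 A.
P(R2) = I²·R2 = (0.1820)² × 18.7 = 0.6193 W.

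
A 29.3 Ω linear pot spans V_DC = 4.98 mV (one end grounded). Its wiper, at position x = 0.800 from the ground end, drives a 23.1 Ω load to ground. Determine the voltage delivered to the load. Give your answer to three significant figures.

V_out ≈ 3.31 mV

Split the track: R_lower = x·R_p = 23.44 Ω, R_upper = (1−x)·R_p = 5.860 Ω.
(x·R_p) ‖ R_L = 11.63 Ω.
V_out = 4.98 × 11.63/(5.860 + 11.63) = 3.312 mV.
(Unloaded: V_out = x·V_DC = 3.98 mV.)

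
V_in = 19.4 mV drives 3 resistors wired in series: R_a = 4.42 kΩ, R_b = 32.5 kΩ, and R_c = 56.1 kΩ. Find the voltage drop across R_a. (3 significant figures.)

Series total: ΣR = 4.42 + 32.5 + 56.1 = 93.02 kΩ.
V = V_in · R/ΣR = 19.4 × 0.04752 = 0.9218 mV.

V ≈ 0.922 mV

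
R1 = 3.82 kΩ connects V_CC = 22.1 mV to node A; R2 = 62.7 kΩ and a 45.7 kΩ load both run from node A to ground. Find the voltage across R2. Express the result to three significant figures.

V_out ≈ 19.3 mV

R2 ‖ R_L = (62.7 × 45.7)/(62.7 + 45.7) = 26.43 kΩ.
Voltage divider with the loaded lower leg: V_out = 22.1 × 26.43/(3.82 + 26.43) = 22.1 × 0.8737 = 19.31 mV.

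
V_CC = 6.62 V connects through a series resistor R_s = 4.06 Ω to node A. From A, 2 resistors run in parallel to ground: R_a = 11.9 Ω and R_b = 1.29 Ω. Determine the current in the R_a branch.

I ≈ 0.124 A

Parallel bank: R_p = 1/(1/11.9 + 1/1.29) = 1.164 Ω.
Node voltage V_A = V_CC · R_p/(R_s + R_p) = 6.62 × 0.2228 = 1.475 V.
Branch current I = V_A/R_a = 1.475/11.9 = 0.1239 A.
(Check via current divider: I_total = 1.267 A; share G_k/ΣG = 0.09780 → same result.)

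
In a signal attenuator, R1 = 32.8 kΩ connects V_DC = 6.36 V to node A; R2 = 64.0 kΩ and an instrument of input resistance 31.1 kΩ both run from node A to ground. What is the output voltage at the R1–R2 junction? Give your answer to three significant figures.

The load sits in parallel with R2, giving an effective lower resistance R2' = R2·R_L/(R2+R_L) = 20.93 kΩ.
Voltage divider with the loaded lower leg: V_out = 6.36 × 20.93/(32.8 + 20.93) = 6.36 × 0.3895 = 2.477 V.
(Unloaded it would be 4.20 V; the load pulls it down.)

V_out ≈ 2.48 V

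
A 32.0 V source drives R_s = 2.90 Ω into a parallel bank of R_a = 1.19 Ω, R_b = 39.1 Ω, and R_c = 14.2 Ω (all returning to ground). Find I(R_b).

Equivalent of the parallel group: R_p = 1.068 Ω.
V_A by voltage divider: V_A = 32.0 × 1.068/(2.90 + 1.068) = 8.613 V.
I(R_b) = V_A / R_b = 8.613/39.1 = 0.2203 A.
(Equivalently: I_total = 8.065 A, then current-divider fraction G_k/ΣG = 0.02731.)

I ≈ 0.220 A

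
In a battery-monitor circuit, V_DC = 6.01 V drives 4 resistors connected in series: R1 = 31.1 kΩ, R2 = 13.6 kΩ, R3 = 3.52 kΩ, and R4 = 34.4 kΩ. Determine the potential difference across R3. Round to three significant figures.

V ≈ 0.256 V

Series total: ΣR = 31.1 + 13.6 + 3.52 + 34.4 = 82.62 kΩ.
By the voltage-divider rule, V = 6.01 × 3.520/82.62 = 0.2561 V.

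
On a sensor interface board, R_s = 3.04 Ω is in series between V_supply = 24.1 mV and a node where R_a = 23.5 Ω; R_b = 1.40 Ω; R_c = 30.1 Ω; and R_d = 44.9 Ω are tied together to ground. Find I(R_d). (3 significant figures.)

Combine the parallel branches: R_p = (1/23.5 + 1/1.40 + 1/30.1 + 1/44.9)⁻¹ = 1.231 Ω.
Node voltage V_A = V_supply · R_p/(R_s + R_p) = 24.1 × 0.2882 = 6.946 mV.
Branch current I = V_A/R_d = 6.946/44.9 = 0.1547 mA.

I ≈ 0.155 mA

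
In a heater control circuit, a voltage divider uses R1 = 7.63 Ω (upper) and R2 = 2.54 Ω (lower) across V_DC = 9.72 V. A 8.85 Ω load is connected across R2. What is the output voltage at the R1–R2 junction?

The load sits in parallel with R2, giving an effective lower resistance R2' = R2·R_L/(R2+R_L) = 1.974 Ω.
Then V_out = V_DC · R2'/(R1 + R2') = 9.72 × 1.974/9.604 = 1.997 V.

V_out ≈ 2.00 V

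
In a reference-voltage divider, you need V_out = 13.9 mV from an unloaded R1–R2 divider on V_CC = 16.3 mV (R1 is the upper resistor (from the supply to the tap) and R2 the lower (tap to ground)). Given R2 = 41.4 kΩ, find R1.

R1 ≈ 7.15 kΩ

V_out/V_CC = R2/(R1+R2) = 0.8528.
Rearranging, R1 = R2·(1−k)/k = 41.4 × 0.1727 = 7.148 kΩ.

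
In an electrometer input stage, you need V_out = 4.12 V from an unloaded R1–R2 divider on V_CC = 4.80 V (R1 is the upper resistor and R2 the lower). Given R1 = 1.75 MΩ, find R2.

V_out/V_CC = R2/(R1+R2) = 0.8583.
So R2 = R1 · V_out/(V_CC − V_out) = 1.75 × 4.12/(4.80 − 4.12) = 1.75 × 6.059 = 10.60 MΩ.

R2 ≈ 10.6 MΩ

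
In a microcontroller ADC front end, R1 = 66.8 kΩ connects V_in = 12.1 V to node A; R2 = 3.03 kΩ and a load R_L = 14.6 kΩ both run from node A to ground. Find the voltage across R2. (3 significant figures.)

V_out ≈ 0.438 V

R2 ‖ R_L = (3.03 × 14.6)/(3.03 + 14.6) = 2.509 kΩ.
Now apply the divider: V_out = 12.1 × 0.03620 = 0.4381 V.
(Unloaded it would be 0.525 V; the load pulls it down.)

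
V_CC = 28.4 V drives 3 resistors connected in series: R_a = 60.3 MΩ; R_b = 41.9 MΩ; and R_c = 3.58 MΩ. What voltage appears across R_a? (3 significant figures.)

V ≈ 16.2 V

ΣR = 60.3 + 41.9 + 3.58 = 105.8 MΩ.
Voltage divider: V = V_CC · (60.30 / 105.8) = 28.4 × 0.5701 = 16.19 V.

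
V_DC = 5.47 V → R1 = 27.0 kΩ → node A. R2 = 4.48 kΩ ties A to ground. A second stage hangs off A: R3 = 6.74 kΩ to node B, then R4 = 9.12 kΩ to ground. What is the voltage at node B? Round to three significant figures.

V_B ≈ 0.360 V

The second stage (R3 + R4 = 15.86 kΩ) loads node A in parallel with R2.
R2 ‖ (R3+R4) = 3.493 kΩ.
First divider: V_A = V_DC · 3.493/(27.0 + 3.493) = 0.6266 V.
Stage 2 is unloaded, so V_B = V_A · R4/(R3+R4) = 0.6266 × 9.12/15.86 = 0.3603 V.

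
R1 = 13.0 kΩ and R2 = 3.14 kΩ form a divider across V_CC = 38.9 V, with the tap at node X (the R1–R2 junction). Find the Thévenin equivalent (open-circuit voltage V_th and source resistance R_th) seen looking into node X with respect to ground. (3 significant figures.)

V_th is the unloaded tap voltage: V_CC · R2/(R1+R2) = 38.9 × 0.1945 = 7.568 V.
Looking into X with the source shorted: R_th = R1·R2/(R1+R2) = 13.00 × 3.14/16.14 = 2.529 kΩ.

V_th ≈ 7.57 V, R_th ≈ 2.53 kΩ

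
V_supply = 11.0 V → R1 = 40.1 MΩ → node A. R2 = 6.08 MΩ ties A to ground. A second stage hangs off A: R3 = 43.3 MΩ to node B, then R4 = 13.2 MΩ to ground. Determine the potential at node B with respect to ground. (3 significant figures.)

Looking into the second stage from A: R3 + R4 = 56.50 MΩ appears in parallel with R2.
R2 ‖ (R3+R4) = 5.489 MΩ.
First divider: V_A = V_supply · 5.489/(40.1 + 5.489) = 1.324 V.
V_B = V_A × 0.2336 = 0.3094 V.

V_B ≈ 0.309 V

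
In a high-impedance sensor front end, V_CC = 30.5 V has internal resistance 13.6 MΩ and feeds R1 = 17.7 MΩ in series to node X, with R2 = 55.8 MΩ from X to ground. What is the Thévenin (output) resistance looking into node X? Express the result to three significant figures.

R_th ≈ 20.1 MΩ

R1' = 13.6 + 17.7 = 31.30 MΩ (source resistance + R1).
Looking into X with the source shorted: R_th = R1'·R2/(R1'+R2) = 31.30 × 55.8/87.10 = 20.05 MΩ.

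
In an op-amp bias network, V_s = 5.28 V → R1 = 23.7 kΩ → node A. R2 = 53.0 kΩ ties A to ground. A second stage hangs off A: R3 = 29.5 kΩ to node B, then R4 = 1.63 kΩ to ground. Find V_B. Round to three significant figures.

V_B ≈ 0.125 V

Node A sees R2 in parallel with the series input of stage 2, R3 + R4 = 31.13 kΩ.
R2 ‖ (R3+R4) = 19.61 kΩ.
V_A = 5.28 × 19.61/(23.7 + 19.61) = 2.391 V.
Then the unloaded second divider: V_B = V_A × R4/(R3+R4) = 2.391 × 0.05236 = 0.1252 V.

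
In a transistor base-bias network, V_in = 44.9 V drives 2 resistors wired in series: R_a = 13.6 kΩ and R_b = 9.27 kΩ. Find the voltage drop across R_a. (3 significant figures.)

Total series resistance ΣR = 13.6 + 9.27 = 22.87 kΩ.
By the voltage-divider rule, V = 44.9 × 13.60/22.87 = 26.70 V.

V ≈ 26.7 V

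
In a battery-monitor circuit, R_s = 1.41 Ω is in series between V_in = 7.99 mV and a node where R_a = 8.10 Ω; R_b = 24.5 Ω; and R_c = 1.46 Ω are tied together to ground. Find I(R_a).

I ≈ 0.449 mA

Parallel bank: R_p = 1/(1/8.10 + 1/24.5 + 1/1.46) = 1.178 Ω.
V_A by voltage divider: V_A = 7.99 × 1.178/(1.41 + 1.178) = 3.636 mV.
Branch current I = V_A/R_a = 3.636/8.10 = 0.4489 mA.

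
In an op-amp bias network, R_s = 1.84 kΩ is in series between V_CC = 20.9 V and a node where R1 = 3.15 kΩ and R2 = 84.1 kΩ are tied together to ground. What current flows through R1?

I ≈ 4.13 mA

Combine the parallel branches: R_p = (1/3.15 + 1/84.1)⁻¹ = 3.036 kΩ.
V_A by voltage divider: V_A = 20.9 × 3.036/(1.84 + 3.036) = 13.01 V.
I(R1) = V_A / R1 = 13.01/3.15 = 4.131 mA.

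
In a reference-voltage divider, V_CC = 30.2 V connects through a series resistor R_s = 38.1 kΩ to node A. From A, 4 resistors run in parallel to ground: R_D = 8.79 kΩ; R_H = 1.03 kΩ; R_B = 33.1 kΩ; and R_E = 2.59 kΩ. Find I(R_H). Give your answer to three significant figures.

I ≈ 0.504 mA

Equivalent of the parallel group: R_p = 0.6662 kΩ.
V_A by voltage divider: V_A = 30.2 × 0.6662/(38.1 + 0.6662) = 0.5190 V.
Branch current I = V_A/R_H = 0.5190/1.03 = 0.5039 mA.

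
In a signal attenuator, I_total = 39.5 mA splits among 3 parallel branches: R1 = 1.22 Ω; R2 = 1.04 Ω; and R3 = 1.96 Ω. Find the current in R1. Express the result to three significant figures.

I ≈ 14.1 mA

ΣG = 1/1.22 + 1/1.04 + 1/1.96 = 2.291.
Current divider: I(R1) = I_total · G_k/ΣG = 39.5 × (0.8197/2.291) = 39.5 × 0.3577 = 14.13 mA.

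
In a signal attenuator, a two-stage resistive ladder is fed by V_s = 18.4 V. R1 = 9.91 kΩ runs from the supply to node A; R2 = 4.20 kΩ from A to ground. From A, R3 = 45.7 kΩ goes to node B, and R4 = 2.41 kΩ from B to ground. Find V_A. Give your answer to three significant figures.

Node A sees R2 in parallel with the series input of stage 2, R3 + R4 = 48.11 kΩ.
Effective lower resistance at A: R2 ‖ 48.11 = 3.863 kΩ.
So V_A = 18.4 × 0.2805 = 5.161 V.

V_A ≈ 5.16 V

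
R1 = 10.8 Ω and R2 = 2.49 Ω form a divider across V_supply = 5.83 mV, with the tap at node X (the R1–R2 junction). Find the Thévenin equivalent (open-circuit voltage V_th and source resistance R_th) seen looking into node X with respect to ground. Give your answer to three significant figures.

V_th is the unloaded tap voltage: V_supply · R2/(R1+R2) = 5.83 × 0.1874 = 1.092 mV.
Looking into X with the source shorted: R_th = R1·R2/(R1+R2) = 10.80 × 2.49/13.29 = 2.023 Ω.

V_th ≈ 1.09 mV, R_th ≈ 2.02 Ω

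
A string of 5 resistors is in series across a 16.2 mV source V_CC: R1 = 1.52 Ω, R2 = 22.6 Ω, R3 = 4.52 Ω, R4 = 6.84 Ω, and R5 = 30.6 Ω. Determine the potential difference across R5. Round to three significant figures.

V ≈ 7.50 mV

ΣR = 1.52 + 22.6 + 4.52 + 6.84 + 30.6 = 66.08 Ω.
Voltage divider: V = V_CC · (30.60 / 66.08) = 16.2 × 0.4631 = 7.502 mV.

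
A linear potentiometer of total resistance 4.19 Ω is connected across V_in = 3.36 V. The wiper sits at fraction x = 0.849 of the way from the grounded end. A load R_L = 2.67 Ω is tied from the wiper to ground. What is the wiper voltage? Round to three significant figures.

V_out ≈ 2.37 V

Split the track: R_lower = x·R_p = 3.557 Ω, R_upper = (1−x)·R_p = 0.6327 Ω.
(x·R_p) ‖ R_L = 1.525 Ω.
V_out = 3.36 × 1.525/(0.6327 + 1.525) = 2.375 V.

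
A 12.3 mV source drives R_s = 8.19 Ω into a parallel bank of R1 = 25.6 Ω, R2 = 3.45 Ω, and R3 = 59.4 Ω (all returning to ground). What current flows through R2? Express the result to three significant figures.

Combine the parallel branches: R_p = (1/25.6 + 1/3.45 + 1/59.4)⁻¹ = 2.892 Ω.
V_A by voltage divider: V_A = 12.3 × 2.892/(8.19 + 2.892) = 3.210 mV.
Branch current I = V_A/R2 = 3.210/3.45 = 0.9304 mA.

I ≈ 0.930 mA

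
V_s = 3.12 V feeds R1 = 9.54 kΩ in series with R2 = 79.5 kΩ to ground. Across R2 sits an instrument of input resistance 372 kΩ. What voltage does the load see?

First combine the lower leg with the load: R2 ‖ R_L = 65.50 kΩ.
Then V_out = V_s · R2'/(R1 + R2') = 3.12 × 65.50/75.04 = 2.723 V.
(Unloaded it would be 2.79 V; the load pulls it down.)

V_out ≈ 2.72 V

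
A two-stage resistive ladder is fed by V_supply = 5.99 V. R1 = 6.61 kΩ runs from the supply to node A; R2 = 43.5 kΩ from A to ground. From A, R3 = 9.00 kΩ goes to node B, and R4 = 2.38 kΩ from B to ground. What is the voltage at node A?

Looking into the second stage from A: R3 + R4 = 11.38 kΩ appears in parallel with R2.
R2 ‖ (R3+R4) = 9.020 kΩ.
First divider: V_A = V_supply · 9.020/(6.61 + 9.020) = 3.457 V.

V_A ≈ 3.46 V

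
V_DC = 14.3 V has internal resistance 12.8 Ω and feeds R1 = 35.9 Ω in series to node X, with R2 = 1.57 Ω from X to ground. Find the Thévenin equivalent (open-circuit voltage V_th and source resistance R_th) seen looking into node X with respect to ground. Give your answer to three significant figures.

R1' = 12.8 + 35.9 = 48.70 Ω (source resistance + R1).
V_th is the unloaded tap voltage: V_DC · R2/(R1'+R2) = 14.3 × 0.03123 = 0.4466 V.
Zeroing V_DC shorts the top of R1' to ground, so R_th = R1' ‖ R2 = 1.521 Ω.

V_th ≈ 0.447 V, R_th ≈ 1.52 Ω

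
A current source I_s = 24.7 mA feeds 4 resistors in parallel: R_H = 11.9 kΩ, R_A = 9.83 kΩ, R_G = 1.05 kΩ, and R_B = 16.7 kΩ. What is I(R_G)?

ΣG = 1/11.9 + 1/9.83 + 1/1.05 + 1/16.7 = 1.198.
Current divider: I(R_G) = I_s · G_k/ΣG = 24.7 × (0.9524/1.198) = 24.7 × 0.7950 = 19.64 mA.

I ≈ 19.6 mA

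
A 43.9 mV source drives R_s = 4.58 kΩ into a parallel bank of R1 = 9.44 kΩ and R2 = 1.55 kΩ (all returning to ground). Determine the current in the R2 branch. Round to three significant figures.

Parallel bank: R_p = 1/(1/9.44 + 1/1.55) = 1.331 kΩ.
Node voltage V_A = V_CC · R_p/(R_s + R_p) = 43.9 × 0.2252 = 9.887 mV.
I(R2) = V_A / R2 = 9.887/1.55 = 6.379 µA.

I ≈ 6.38 µA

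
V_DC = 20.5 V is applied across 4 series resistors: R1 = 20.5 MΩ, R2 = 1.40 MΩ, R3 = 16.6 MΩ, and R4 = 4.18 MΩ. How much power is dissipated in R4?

P ≈ 0.964 µW

ΣR = 42.68 MΩ → I = 20.5/42.68 = 0.4803 µA.
V(R4) = I·R = 2.008 V; P = V·I = 2.008 × 0.4803 = 0.9644 µW.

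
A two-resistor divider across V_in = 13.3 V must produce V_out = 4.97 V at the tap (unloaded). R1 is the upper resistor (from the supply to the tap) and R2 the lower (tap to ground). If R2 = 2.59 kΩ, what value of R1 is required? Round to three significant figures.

R1 ≈ 4.34 kΩ

The divider ratio is R2/(R1+R2) = 4.97/13.3 = 0.3737.
R1 = R2·(1/k − 1) = 2.59 × 1.676 = 4.341 kΩ.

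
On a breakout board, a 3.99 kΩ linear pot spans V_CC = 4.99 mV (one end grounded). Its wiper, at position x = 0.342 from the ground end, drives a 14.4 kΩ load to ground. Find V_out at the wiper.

V_out ≈ 1.61 mV

The pot divides into 2.625 kΩ above the wiper and 1.365 kΩ below.
(x·R_p) ‖ R_L = 1.246 kΩ.
V_out = 4.99 × 1.246/(2.625 + 1.246) = 1.606 mV.
(Unloaded: V_out = x·V_CC = 1.71 mV.)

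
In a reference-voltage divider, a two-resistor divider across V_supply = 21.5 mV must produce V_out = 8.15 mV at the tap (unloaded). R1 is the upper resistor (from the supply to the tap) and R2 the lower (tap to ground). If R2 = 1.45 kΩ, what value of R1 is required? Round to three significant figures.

R1 ≈ 2.38 kΩ

V_out/V_supply = R2/(R1+R2) = 0.3791.
So R1 = R2 · (V_supply/V_out − 1) = 1.45 × (21.5/8.15 − 1) = 1.45 × 1.638 = 2.375 kΩ.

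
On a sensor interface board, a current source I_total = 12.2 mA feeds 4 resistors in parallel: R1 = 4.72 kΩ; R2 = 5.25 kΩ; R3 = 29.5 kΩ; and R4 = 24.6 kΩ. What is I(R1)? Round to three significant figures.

I ≈ 5.42 mA

Total conductance ΣG = 1/4.72 + 1/5.25 + 1/29.5 + 1/24.6 = 0.4769 (units of 1/kΩ).
Current divider: I(R1) = I_total · G_k/ΣG = 12.2 × (0.2119/0.4769) = 12.2 × 0.4443 = 5.420 mA.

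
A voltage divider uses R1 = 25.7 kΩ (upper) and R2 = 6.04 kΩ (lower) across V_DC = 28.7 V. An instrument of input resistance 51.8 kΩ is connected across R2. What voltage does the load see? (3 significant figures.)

V_out ≈ 4.99 V

R2 ‖ R_L = (6.04 × 51.8)/(6.04 + 51.8) = 5.409 kΩ.
Voltage divider with the loaded lower leg: V_out = 28.7 × 5.409/(25.7 + 5.409) = 28.7 × 0.1739 = 4.990 V.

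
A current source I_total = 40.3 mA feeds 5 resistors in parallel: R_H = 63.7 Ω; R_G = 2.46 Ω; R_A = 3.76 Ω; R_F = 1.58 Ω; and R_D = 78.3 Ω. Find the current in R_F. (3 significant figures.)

Total conductance ΣG = 1/63.7 + 1/2.46 + 1/3.76 + 1/1.58 + 1/78.3 = 1.334 (units of 1/Ω).
By the current-divider rule, I = I_total · G_k/ΣG = 40.3 × 0.4745 = 19.12 mA.

I ≈ 19.1 mA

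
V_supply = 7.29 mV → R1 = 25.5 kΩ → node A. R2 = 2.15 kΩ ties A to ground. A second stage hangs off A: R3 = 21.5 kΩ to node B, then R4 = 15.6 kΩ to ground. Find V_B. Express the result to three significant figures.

V_B ≈ 0.226 mV

The second stage (R3 + R4 = 37.10 kΩ) loads node A in parallel with R2.
Effective lower resistance at A: R2 ‖ 37.10 = 2.032 kΩ.
First divider: V_A = V_supply · 2.032/(25.5 + 2.032) = 0.5381 mV.
Stage 2 is unloaded, so V_B = V_A · R4/(R3+R4) = 0.5381 × 15.6/37.10 = 0.2263 mV.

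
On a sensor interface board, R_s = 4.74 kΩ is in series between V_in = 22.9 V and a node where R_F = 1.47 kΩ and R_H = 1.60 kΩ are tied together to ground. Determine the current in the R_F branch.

I ≈ 2.17 mA

Combine the parallel branches: R_p = (1/1.47 + 1/1.60)⁻¹ = 0.7661 kΩ.
V_A by voltage divider: V_A = 22.9 × 0.7661/(4.74 + 0.7661) = 3.186 V.
I(R_F) = V_A / R_F = 3.186/1.47 = 2.168 mA.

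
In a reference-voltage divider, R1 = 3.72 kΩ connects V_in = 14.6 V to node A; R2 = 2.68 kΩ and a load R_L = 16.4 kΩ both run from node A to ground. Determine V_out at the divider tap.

V_out ≈ 5.58 V

First combine the lower leg with the load: R2 ‖ R_L = 2.304 kΩ.
Now apply the divider: V_out = 14.6 × 0.3824 = 5.583 V.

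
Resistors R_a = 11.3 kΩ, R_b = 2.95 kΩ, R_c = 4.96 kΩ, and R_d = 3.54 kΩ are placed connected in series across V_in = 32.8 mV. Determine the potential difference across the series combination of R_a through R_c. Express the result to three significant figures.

Total series resistance ΣR = 11.3 + 2.95 + 4.96 + 3.54 = 22.75 kΩ.
R_{R_a..R_c} = 11.3 + 2.95 + 4.96 = 19.21 kΩ.
Voltage divider: V = V_in · (19.21 / 22.75) = 32.8 × 0.8444 = 27.70 mV.

V ≈ 27.7 mV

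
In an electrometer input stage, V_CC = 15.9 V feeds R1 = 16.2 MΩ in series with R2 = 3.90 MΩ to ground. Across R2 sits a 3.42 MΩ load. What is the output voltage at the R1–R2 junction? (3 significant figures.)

First combine the lower leg with the load: R2 ‖ R_L = 1.822 MΩ.
Voltage divider with the loaded lower leg: V_out = 15.9 × 1.822/(16.2 + 1.822) = 15.9 × 0.1011 = 1.608 V.

V_out ≈ 1.61 V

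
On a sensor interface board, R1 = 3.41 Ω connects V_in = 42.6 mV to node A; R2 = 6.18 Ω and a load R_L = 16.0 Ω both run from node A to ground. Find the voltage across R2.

V_out ≈ 24.1 mV

The load sits in parallel with R2, giving an effective lower resistance R2' = R2·R_L/(R2+R_L) = 4.458 Ω.
Now apply the divider: V_out = 42.6 × 0.5666 = 24.14 mV.
(Unloaded it would be 27.5 mV; the load pulls it down.)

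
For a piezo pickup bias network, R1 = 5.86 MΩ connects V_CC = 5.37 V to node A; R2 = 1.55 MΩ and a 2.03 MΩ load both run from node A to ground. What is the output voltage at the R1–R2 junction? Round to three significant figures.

V_out ≈ 0.700 V

The load sits in parallel with R2, giving an effective lower resistance R2' = R2·R_L/(R2+R_L) = 0.8789 MΩ.
Now apply the divider: V_out = 5.37 × 0.1304 = 0.7004 V.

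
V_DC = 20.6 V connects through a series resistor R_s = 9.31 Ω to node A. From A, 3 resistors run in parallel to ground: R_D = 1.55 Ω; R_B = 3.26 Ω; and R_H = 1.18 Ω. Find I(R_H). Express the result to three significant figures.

Parallel bank: R_p = 1/(1/1.55 + 1/3.26 + 1/1.18) = 0.5558 Ω.
V_A by voltage divider: V_A = 20.6 × 0.5558/(9.31 + 0.5558) = 1.160 V.
I(R_H) = V_A / R_H = 1.160/1.18 = 0.9834 A.

I ≈ 0.983 A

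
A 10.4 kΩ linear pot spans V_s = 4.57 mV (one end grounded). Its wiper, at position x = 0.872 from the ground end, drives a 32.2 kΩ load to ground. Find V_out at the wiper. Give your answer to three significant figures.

V_out ≈ 3.85 mV

Lower segment x·R_p = 9.069 kΩ; upper segment (1−x)·R_p = 1.331 kΩ.
R_L loads the lower segment: effective lower R = 7.076 kΩ.
Loaded-divider output: V_out = 4.57 × 0.8417 = 3.846 mV.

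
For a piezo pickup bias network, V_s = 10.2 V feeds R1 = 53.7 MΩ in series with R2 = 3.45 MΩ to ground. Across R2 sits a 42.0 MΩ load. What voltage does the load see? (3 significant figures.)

The load sits in parallel with R2, giving an effective lower resistance R2' = R2·R_L/(R2+R_L) = 3.188 MΩ.
Voltage divider with the loaded lower leg: V_out = 10.2 × 3.188/(53.7 + 3.188) = 10.2 × 0.05604 = 0.5716 V.
(Unloaded it would be 0.616 V; the load pulls it down.)

V_out ≈ 0.572 V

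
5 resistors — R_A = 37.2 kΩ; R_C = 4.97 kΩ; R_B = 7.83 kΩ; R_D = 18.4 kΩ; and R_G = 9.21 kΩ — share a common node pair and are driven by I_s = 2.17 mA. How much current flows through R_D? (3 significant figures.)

Total conductance ΣG = 1/37.2 + 1/4.97 + 1/7.83 + 1/18.4 + 1/9.21 = 0.5187 (units of 1/kΩ).
By the current-divider rule, I = I_s · G_k/ΣG = 2.17 × 0.1048 = 0.2274 mA.

I ≈ 0.227 mA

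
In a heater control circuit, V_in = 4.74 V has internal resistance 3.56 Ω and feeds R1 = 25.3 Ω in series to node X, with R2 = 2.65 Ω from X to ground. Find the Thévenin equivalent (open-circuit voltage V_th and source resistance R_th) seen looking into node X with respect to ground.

V_th ≈ 0.399 V, R_th ≈ 2.43 Ω

R1' = 3.56 + 25.3 = 28.86 Ω (source resistance + R1).
V_th is the unloaded tap voltage: V_in · R2/(R1'+R2) = 4.74 × 0.08410 = 0.3986 V.
Zeroing V_in shorts the top of R1' to ground, so R_th = R1' ‖ R2 = 2.427 Ω.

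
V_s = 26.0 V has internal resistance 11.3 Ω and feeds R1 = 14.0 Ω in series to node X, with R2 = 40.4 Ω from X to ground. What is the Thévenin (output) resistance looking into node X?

R_th ≈ 15.6 Ω

R1' = 11.3 + 14.0 = 25.30 Ω (source resistance + R1).
With V_s suppressed (replaced by a short), R_th = R1' ‖ R2 = (25.30 × 40.4)/(25.30 + 40.4) = 15.56 Ω.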